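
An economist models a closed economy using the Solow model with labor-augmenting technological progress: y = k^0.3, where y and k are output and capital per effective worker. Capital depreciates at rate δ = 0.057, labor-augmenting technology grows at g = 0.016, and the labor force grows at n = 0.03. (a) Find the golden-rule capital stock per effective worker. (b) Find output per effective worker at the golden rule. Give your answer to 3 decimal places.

(a) k_gold ≈ 4.605; (b) y_gold ≈ 1.581

Break-even investment rate: n + g + δ = 0.03 + 0.016 + 0.057 = 0.103.
Maximizing c = f(k) − (n+g+δ)·k gives f'(k) = n+g+δ, i.e. 0.3·k^(0.3−1) = 0.103, so k_gold = (0.3/0.103)^(1/0.7) ≈ 4.6054.
y_gold = 4.6054^0.3 ≈ 1.5812.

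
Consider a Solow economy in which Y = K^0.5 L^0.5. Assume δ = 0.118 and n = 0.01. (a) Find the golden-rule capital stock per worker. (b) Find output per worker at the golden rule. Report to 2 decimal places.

Capital per worker breaks even when investment replaces (n + δ)·k; here n + δ = 0.128.
Maximizing c = f(k) − (n+δ)·k gives f'(k) = n+δ, i.e. 0.5·k^(0.5−1) = 0.128, so k_gold = (0.5/0.128)^(1/0.5) ≈ 15.2588.
y_gold = 15.2588^0.5 ≈ 3.9062.

(a) k_gold ≈ 15.26; (b) y_gold ≈ 3.91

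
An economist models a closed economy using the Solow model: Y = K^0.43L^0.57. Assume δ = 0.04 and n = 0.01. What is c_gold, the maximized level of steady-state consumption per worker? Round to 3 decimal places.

c_gold ≈ 2.890

Capital per worker breaks even when investment replaces (n + δ)·k; here n + δ = 0.05.
At the golden rule the marginal product of capital equals n+δ: 0.43·k^(0.43−1) = 0.05. Solving, k_gold = (0.43/0.05)^(1/0.57) ≈ 43.5984.
y_gold = 43.5984^0.43 ≈ 5.0696.
c_gold = y_gold − (n+δ)·k_gold = 5.0696 − 0.05·43.5984 ≈ 2.8897.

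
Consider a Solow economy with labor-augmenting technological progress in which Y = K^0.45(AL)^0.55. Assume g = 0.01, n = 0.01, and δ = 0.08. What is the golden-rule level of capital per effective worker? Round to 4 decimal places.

k_gold ≈ 15.4049

The effective depreciation rate is n + g + δ = 0.01 + 0.01 + 0.08 = 0.1.
Golden rule sets MPK = n+g+δ: 0.45·k^(0.45−1) = 0.1, so k_gold = (0.45/0.1)^(1/0.55) ≈ 15.4049.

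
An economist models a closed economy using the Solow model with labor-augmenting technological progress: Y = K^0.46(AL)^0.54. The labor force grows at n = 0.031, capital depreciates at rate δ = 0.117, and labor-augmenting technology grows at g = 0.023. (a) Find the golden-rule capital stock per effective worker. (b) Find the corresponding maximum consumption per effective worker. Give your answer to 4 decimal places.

(a) k_gold ≈ 6.2496; (b) c_gold ≈ 1.2545

The effective depreciation rate is n + g + δ = 0.031 + 0.023 + 0.117 = 0.171.
At the golden rule the marginal product of capital equals n+g+δ: 0.46·k^(0.46−1) = 0.171. Solving, k_gold = (0.46/0.171)^(1/0.54) ≈ 6.2496.
y_gold = 6.2496^0.46 ≈ 2.3232; c_gold = y_gold − 0.171·k_gold ≈ 1.2545.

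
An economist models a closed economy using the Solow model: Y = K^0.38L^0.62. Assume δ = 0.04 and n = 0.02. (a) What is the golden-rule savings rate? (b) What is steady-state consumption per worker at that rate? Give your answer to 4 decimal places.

Capital per worker breaks even when investment replaces (n + δ)·k; here n + δ = 0.06.
For Cobb-Douglas, s_gold equals capital's share: s_gold = 0.38.
Maximizing c = f(k) − (n+δ)·k gives f'(k) = n+δ, i.e. 0.38·k^(0.38−1) = 0.06, so k_gold = (0.38/0.06)^(1/0.62) ≈ 19.6316.
y_gold = 19.6316^0.38 ≈ 3.0997; c_gold = (1−0.38)·y_gold ≈ 1.9218.

(a) s_gold = 0.3800; (b) c_gold ≈ 1.9218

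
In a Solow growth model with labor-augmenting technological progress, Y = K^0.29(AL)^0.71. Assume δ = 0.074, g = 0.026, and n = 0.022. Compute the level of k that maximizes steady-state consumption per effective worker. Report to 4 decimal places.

k_gold ≈ 3.3856

Capital per effective worker breaks even when investment replaces (n + g + δ)·k; here n + g + δ = 0.122.
Setting f'(k) = n+g+δ gives 0.29·k^(0.29−1) = 0.122, hence k_gold = (0.29/0.122)^(1/0.71) ≈ 3.3856.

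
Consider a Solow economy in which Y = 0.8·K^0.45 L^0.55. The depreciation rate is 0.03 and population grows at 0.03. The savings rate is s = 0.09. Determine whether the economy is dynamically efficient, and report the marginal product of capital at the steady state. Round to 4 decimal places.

dynamically efficient; MPK ≈ 0.3000

n + δ = 0.03 + 0.03 = 0.06.
Steady-state k*: s·A·k^0.45 = 0.06·k gives k* = (0.09·0.8/0.06)^(1/0.55) ≈ 1.3930.
MPK = 0.45·0.8·1.3930^(-0.55) ≈ 0.3000.
MPK > n+δ = 0.06, so the economy is dynamically efficient (under-saving).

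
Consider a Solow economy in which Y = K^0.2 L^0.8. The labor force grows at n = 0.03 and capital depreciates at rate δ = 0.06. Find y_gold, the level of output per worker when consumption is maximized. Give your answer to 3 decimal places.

y_gold ≈ 1.221

The effective depreciation rate is n + δ = 0.03 + 0.06 = 0.09.
Golden rule sets MPK = n+δ: 0.2·k^(0.2−1) = 0.09, so k_gold = (0.2/0.09)^(1/0.8) ≈ 2.7132.
Output: y_gold = k_gold^0.2 = 2.7132^0.2 ≈ 1.2209.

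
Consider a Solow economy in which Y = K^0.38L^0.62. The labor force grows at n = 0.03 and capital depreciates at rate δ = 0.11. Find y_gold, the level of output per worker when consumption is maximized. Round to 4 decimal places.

y_gold ≈ 1.8441

n + δ = 0.03 + 0.11 = 0.14.
Maximizing c = f(k) − (n+δ)·k gives f'(k) = n+δ, i.e. 0.38·k^(0.38−1) = 0.14, so k_gold = (0.38/0.14)^(1/0.62) ≈ 5.0055.
Output: y_gold = k_gold^0.38 = 5.0055^0.38 ≈ 1.8441.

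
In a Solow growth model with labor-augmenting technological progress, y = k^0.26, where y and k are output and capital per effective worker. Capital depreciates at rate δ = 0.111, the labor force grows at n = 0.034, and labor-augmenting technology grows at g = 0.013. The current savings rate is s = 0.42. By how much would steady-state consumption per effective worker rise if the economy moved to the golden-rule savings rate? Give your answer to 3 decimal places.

Δc ≈ 0.064

Break-even investment rate: n + g + δ = 0.034 + 0.013 + 0.111 = 0.158.
Current steady state (s = 0.42): k* = (0.42/0.158)^(1/0.74) ≈ 3.7478, y* = 3.7478^0.26 ≈ 1.4099, c* = (1−0.42)·1.4099 ≈ 0.8177.
Setting f'(k) = n+g+δ gives 0.26·k^(0.26−1) = 0.158, hence k_gold = (0.26/0.158)^(1/0.74) ≈ 1.9603.
y_gold = 1.9603^0.26 ≈ 1.1913, c_gold = y_gold − 0.158·k_gold ≈ 0.8815.
Gain: Δc = 0.8815 − 0.8177 ≈ 0.0638.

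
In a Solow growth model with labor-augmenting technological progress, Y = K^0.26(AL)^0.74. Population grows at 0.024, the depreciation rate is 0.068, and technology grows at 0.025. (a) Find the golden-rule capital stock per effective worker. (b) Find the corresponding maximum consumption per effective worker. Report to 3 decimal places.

(a) k_gold ≈ 2.942; (b) c_gold ≈ 0.980

Capital per effective worker breaks even when investment replaces (n + g + δ)·k; here n + g + δ = 0.117.
Setting f'(k) = n+g+δ gives 0.26·k^(0.26−1) = 0.117, hence k_gold = (0.26/0.117)^(1/0.74) ≈ 2.9419.
y_gold = 2.9419^0.26 ≈ 1.3239; c_gold = y_gold − 0.117·k_gold ≈ 0.9797.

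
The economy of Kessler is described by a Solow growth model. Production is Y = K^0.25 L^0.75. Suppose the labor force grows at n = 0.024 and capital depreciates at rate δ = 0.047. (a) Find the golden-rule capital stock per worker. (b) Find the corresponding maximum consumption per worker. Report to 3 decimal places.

n + δ = 0.024 + 0.047 = 0.071.
At the golden rule the marginal product of capital equals n+δ: 0.25·k^(0.25−1) = 0.071. Solving, k_gold = (0.25/0.071)^(1/0.75) ≈ 5.3568.
y_gold = 5.3568^0.25 ≈ 1.5213; c_gold = y_gold − 0.071·k_gold ≈ 1.1410.

(a) k_gold ≈ 5.357; (b) c_gold ≈ 1.141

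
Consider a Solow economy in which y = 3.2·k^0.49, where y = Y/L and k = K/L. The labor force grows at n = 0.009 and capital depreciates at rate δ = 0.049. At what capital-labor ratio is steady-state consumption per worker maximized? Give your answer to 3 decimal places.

k_gold ≈ 642.218

Capital per worker breaks even when investment replaces (n + δ)·k; here n + δ = 0.058.
At the golden rule the marginal product of capital equals n+δ: 0.49·3.2·k^(0.49−1) = 0.058. Solving, k_gold = (0.49·3.2/0.058)^(1/0.51) ≈ 642.2180.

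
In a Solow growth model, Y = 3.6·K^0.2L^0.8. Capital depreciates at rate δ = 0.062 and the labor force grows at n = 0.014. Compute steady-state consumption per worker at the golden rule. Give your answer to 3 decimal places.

The effective depreciation rate is n + δ = 0.014 + 0.062 = 0.076.
Setting f'(k) = n+δ gives 0.2·3.6·k^(0.2−1) = 0.076, hence k_gold = (0.2·3.6/0.076)^(1/0.8) ≈ 16.6207.
y_gold = 3.6·16.6207^0.2 ≈ 6.3159.
c_gold = y_gold − (n+δ)·k_gold = 6.3159 − 0.076·16.6207 ≈ 5.0527.

c_gold ≈ 5.053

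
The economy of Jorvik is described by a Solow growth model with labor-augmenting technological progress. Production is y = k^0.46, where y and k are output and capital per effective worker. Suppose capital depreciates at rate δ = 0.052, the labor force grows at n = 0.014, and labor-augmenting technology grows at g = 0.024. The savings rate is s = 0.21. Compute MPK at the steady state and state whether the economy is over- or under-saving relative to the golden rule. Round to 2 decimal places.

Break-even investment rate: n + g + δ = 0.014 + 0.024 + 0.052 = 0.09.
Steady-state k*: s·k^0.46 = 0.09·k gives k* = (0.21/0.09)^(1/0.54) ≈ 4.8022.
MPK = 0.46·4.8022^(-0.54) ≈ 0.1971.
MPK > n+g+δ = 0.09, so the economy is dynamically efficient (under-saving).

under-saving; MPK ≈ 0.20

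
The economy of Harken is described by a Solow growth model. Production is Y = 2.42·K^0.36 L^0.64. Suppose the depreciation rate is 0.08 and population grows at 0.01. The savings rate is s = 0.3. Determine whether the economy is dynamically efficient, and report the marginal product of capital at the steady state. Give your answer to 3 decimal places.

dynamically efficient; MPK ≈ 0.108

n + δ = 0.01 + 0.08 = 0.09.
Steady-state k*: s·A·k^0.36 = 0.09·k gives k* = (0.3·2.42/0.09)^(1/0.64) ≈ 26.1041.
MPK = 0.36·2.42·26.1041^(-0.64) ≈ 0.1080.
MPK > n+δ = 0.09, so the economy is dynamically efficient (under-saving).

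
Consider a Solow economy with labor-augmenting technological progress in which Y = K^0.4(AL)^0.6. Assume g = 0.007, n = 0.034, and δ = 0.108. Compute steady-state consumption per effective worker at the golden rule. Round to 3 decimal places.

n + g + δ = 0.034 + 0.007 + 0.108 = 0.149.
Maximizing c = f(k) − (n+g+δ)·k gives f'(k) = n+g+δ, i.e. 0.4·k^(0.4−1) = 0.149, so k_gold = (0.4/0.149)^(1/0.6) ≈ 5.1855.
y_gold = 5.1855^0.4 ≈ 1.9316.
c_gold = y_gold − (n+g+δ)·k_gold = 1.9316 − 0.149·5.1855 ≈ 1.1590.

c_gold ≈ 1.159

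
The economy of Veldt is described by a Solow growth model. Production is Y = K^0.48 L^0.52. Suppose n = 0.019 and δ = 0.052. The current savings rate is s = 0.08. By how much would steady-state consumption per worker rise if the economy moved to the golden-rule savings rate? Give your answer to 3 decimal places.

Δc ≈ 2.008

n + δ = 0.019 + 0.052 = 0.071.
Current steady state (s = 0.08): k* = (0.08/0.071)^(1/0.52) ≈ 1.2580, y* = 1.2580^0.48 ≈ 1.1165, c* = (1−0.08)·1.1165 ≈ 1.0271.
Maximizing c = f(k) − (n+δ)·k gives f'(k) = n+δ, i.e. 0.48·k^(0.48−1) = 0.071, so k_gold = (0.48/0.071)^(1/0.52) ≈ 39.4567.
y_gold = 39.4567^0.48 ≈ 5.8363, c_gold = y_gold − 0.071·k_gold ≈ 3.0349.
Gain: Δc = 3.0349 − 1.0271 ≈ 2.0077.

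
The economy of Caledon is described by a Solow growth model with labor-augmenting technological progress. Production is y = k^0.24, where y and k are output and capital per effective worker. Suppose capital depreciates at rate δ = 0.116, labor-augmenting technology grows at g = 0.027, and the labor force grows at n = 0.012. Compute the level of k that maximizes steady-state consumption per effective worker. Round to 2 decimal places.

k_gold ≈ 1.78

Capital per effective worker breaks even when investment replaces (n + g + δ)·k; here n + g + δ = 0.155.
Maximizing c = f(k) − (n+g+δ)·k gives f'(k) = n+g+δ, i.e. 0.24·k^(0.24−1) = 0.155, so k_gold = (0.24/0.155)^(1/0.76) ≈ 1.7776.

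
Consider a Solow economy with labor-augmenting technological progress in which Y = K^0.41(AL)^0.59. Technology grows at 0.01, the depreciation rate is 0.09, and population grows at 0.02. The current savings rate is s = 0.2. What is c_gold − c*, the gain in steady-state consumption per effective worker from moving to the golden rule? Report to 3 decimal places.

Capital per effective worker breaks even when investment replaces (n + g + δ)·k; here n + g + δ = 0.12.
Current steady state (s = 0.2): k* = (0.2/0.12)^(1/0.59) ≈ 2.3769, y* = 2.3769^0.41 ≈ 1.4262, c* = (1−0.2)·1.4262 ≈ 1.1409.
Setting f'(k) = n+g+δ gives 0.41·k^(0.41−1) = 0.12, hence k_gold = (0.41/0.12)^(1/0.59) ≈ 8.0244.
y_gold = 8.0244^0.41 ≈ 2.3486, c_gold = y_gold − 0.12·k_gold ≈ 1.3857.
Gain: Δc = 1.3857 − 1.1409 ≈ 0.2448.

Δc ≈ 0.245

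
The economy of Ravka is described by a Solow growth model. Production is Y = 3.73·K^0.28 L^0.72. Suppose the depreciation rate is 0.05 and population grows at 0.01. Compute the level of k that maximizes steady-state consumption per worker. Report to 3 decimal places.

Capital per worker breaks even when investment replaces (n + δ)·k; here n + δ = 0.06.
Maximizing c = f(k) − (n+δ)·k gives f'(k) = n+δ, i.e. 0.28·3.73·k^(0.28−1) = 0.06, so k_gold = (0.28·3.73/0.06)^(1/0.72) ≈ 52.8708.

k_gold ≈ 52.871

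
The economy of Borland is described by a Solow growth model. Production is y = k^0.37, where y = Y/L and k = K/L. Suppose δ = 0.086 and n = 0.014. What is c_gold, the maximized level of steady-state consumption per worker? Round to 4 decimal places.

c_gold ≈ 1.3585

Capital per worker breaks even when investment replaces (n + δ)·k; here n + δ = 0.1.
Golden rule sets MPK = n+δ: 0.37·k^(0.37−1) = 0.1, so k_gold = (0.37/0.1)^(1/0.63) ≈ 7.9782.
y_gold = 7.9782^0.37 ≈ 2.1563.
c_gold = y_gold − (n+δ)·k_gold = 2.1563 − 0.1·7.9782 ≈ 1.3585.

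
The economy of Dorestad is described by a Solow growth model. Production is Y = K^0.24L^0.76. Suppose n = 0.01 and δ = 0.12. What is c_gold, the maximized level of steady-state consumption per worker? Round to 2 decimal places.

c_gold ≈ 0.92

Break-even investment rate: n + δ = 0.01 + 0.12 = 0.13.
Setting f'(k) = n+δ gives 0.24·k^(0.24−1) = 0.13, hence k_gold = (0.24/0.13)^(1/0.76) ≈ 2.2405.
y_gold = 2.2405^0.24 ≈ 1.2136.
c_gold = y_gold − (n+δ)·k_gold = 1.2136 − 0.13·2.2405 ≈ 0.9224.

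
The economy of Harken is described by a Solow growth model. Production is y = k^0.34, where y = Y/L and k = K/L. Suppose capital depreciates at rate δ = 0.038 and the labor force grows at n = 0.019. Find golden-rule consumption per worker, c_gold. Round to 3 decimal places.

c_gold ≈ 1.656

The effective depreciation rate is n + δ = 0.019 + 0.038 = 0.057.
Maximizing c = f(k) − (n+δ)·k gives f'(k) = n+δ, i.e. 0.34·k^(0.34−1) = 0.057, so k_gold = (0.34/0.057)^(1/0.66) ≈ 14.9678.
y_gold = 14.9678^0.34 ≈ 2.5093.
c_gold = y_gold − (n+δ)·k_gold = 2.5093 − 0.057·14.9678 ≈ 1.6561.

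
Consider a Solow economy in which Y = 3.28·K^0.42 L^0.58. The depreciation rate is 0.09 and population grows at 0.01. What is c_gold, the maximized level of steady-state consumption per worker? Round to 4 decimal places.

c_gold ≈ 12.7111

n + δ = 0.01 + 0.09 = 0.1.
Golden rule sets MPK = n+δ: 0.42·3.28·k^(0.42−1) = 0.1, so k_gold = (0.42·3.28/0.1)^(1/0.58) ≈ 92.0461.
y_gold = 3.28·92.0461^0.42 ≈ 21.9157.
c_gold = y_gold − (n+δ)·k_gold = 21.9157 − 0.1·92.0461 ≈ 12.7111.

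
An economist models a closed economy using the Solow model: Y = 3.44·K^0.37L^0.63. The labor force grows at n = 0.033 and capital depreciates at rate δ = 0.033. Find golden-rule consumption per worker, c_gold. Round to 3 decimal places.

c_gold ≈ 12.323

The effective depreciation rate is n + δ = 0.033 + 0.033 = 0.066.
At the golden rule the marginal product of capital equals n+δ: 0.37·3.44·k^(0.37−1) = 0.066. Solving, k_gold = (0.37·3.44/0.066)^(1/0.63) ≈ 109.6543.
y_gold = 3.44·109.6543^0.37 ≈ 19.5600.
c_gold = y_gold − (n+δ)·k_gold = 19.5600 − 0.066·109.6543 ≈ 12.3228.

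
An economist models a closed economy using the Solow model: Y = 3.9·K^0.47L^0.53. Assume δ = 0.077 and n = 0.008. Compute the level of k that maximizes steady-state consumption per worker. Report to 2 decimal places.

k_gold ≈ 328.47

Capital per worker breaks even when investment replaces (n + δ)·k; here n + δ = 0.085.
Setting f'(k) = n+δ gives 0.47·3.9·k^(0.47−1) = 0.085, hence k_gold = (0.47·3.9/0.085)^(1/0.53) ≈ 328.4712.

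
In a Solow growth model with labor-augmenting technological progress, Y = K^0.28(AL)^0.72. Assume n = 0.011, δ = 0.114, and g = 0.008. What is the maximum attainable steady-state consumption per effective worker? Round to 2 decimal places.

c_gold ≈ 0.96

Capital per effective worker breaks even when investment replaces (n + g + δ)·k; here n + g + δ = 0.133.
At the golden rule the marginal product of capital equals n+g+δ: 0.28·k^(0.28−1) = 0.133. Solving, k_gold = (0.28/0.133)^(1/0.72) ≈ 2.8121.
y_gold = 2.8121^0.28 ≈ 1.3358.
c_gold = y_gold − (n+g+δ)·k_gold = 1.3358 − 0.133·2.8121 ≈ 0.9618.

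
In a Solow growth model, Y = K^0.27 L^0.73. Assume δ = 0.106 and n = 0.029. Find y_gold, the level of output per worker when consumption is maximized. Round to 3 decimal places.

y_gold ≈ 1.292

n + δ = 0.029 + 0.106 = 0.135.
At the golden rule the marginal product of capital equals n+δ: 0.27·k^(0.27−1) = 0.135. Solving, k_gold = (0.27/0.135)^(1/0.73) ≈ 2.5845.
Output: y_gold = k_gold^0.27 = 2.5845^0.27 ≈ 1.2922.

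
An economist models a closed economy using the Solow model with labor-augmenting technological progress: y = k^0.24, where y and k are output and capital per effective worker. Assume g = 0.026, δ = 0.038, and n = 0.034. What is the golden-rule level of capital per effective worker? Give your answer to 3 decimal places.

The effective depreciation rate is n + g + δ = 0.034 + 0.026 + 0.038 = 0.098.
Setting f'(k) = n+g+δ gives 0.24·k^(0.24−1) = 0.098, hence k_gold = (0.24/0.098)^(1/0.76) ≈ 3.2495.

k_gold ≈ 3.250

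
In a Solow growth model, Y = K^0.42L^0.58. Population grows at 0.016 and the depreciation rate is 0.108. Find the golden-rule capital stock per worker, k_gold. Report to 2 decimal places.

k_gold ≈ 8.19

The effective depreciation rate is n + δ = 0.016 + 0.108 = 0.124.
Setting f'(k) = n+δ gives 0.42·k^(0.42−1) = 0.124, hence k_gold = (0.42/0.124)^(1/0.58) ≈ 8.1940.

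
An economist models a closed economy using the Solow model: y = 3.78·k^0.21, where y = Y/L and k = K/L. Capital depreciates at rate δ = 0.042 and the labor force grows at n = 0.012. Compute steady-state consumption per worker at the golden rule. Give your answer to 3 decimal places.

c_gold ≈ 6.101

Break-even investment rate: n + δ = 0.012 + 0.042 = 0.054.
Maximizing c = f(k) − (n+δ)·k gives f'(k) = n+δ, i.e. 0.21·3.78·k^(0.21−1) = 0.054, so k_gold = (0.21·3.78/0.054)^(1/0.79) ≈ 30.0343.
y_gold = 3.78·30.0343^0.21 ≈ 7.7231.
c_gold = y_gold − (n+δ)·k_gold = 7.7231 − 0.054·30.0343 ≈ 6.1012.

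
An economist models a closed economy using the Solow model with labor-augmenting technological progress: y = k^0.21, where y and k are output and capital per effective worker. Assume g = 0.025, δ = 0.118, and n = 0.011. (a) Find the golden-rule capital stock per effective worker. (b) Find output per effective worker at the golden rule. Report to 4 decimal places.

Break-even investment rate: n + g + δ = 0.011 + 0.025 + 0.118 = 0.154.
Setting f'(k) = n+g+δ gives 0.21·k^(0.21−1) = 0.154, hence k_gold = (0.21/0.154)^(1/0.79) ≈ 1.4808.
y_gold = 1.4808^0.21 ≈ 1.0859.

(a) k_gold ≈ 1.4808; (b) y_gold ≈ 1.0859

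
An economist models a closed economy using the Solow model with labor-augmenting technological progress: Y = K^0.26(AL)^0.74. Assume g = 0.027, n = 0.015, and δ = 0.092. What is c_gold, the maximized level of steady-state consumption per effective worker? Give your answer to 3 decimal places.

c_gold ≈ 0.934

n + g + δ = 0.015 + 0.027 + 0.092 = 0.134.
At the golden rule the marginal product of capital equals n+g+δ: 0.26·k^(0.26−1) = 0.134. Solving, k_gold = (0.26/0.134)^(1/0.74) ≈ 2.4491.
y_gold = 2.4491^0.26 ≈ 1.2622.
c_gold = y_gold − (n+g+δ)·k_gold = 1.2622 − 0.134·2.4491 ≈ 0.9341.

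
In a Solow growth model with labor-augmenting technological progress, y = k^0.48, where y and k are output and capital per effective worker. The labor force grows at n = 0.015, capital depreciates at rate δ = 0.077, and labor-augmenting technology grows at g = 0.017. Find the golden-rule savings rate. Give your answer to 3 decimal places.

s_gold = 0.480

Break-even investment rate: n + g + δ = 0.015 + 0.017 + 0.077 = 0.109.
At the golden rule MPK = n+g+δ, and in any Cobb-Douglas steady state s = (n+g+δ)·k/y = MPK·k/y = capital's share 0.48.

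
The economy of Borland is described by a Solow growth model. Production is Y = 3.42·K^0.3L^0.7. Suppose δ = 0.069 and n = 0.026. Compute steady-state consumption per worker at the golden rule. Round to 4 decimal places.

c_gold ≈ 6.6377

Break-even investment rate: n + δ = 0.026 + 0.069 = 0.095.
Setting f'(k) = n+δ gives 0.3·3.42·k^(0.3−1) = 0.095, hence k_gold = (0.3·3.42/0.095)^(1/0.7) ≈ 29.9447.
y_gold = 3.42·29.9447^0.3 ≈ 9.4825.
c_gold = y_gold − (n+δ)·k_gold = 9.4825 − 0.095·29.9447 ≈ 6.6377.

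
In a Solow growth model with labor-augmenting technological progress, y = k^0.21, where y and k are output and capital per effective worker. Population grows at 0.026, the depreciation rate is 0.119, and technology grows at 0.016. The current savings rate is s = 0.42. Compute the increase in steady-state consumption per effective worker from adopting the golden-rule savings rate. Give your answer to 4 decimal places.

Break-even investment rate: n + g + δ = 0.026 + 0.016 + 0.119 = 0.161.
Current steady state (s = 0.42): k* = (0.42/0.161)^(1/0.79) ≈ 3.3660, y* = 3.3660^0.21 ≈ 1.2903, c* = (1−0.42)·1.2903 ≈ 0.7484.
At the golden rule the marginal product of capital equals n+g+δ: 0.21·k^(0.21−1) = 0.161. Solving, k_gold = (0.21/0.161)^(1/0.79) ≈ 1.3998.
y_gold = 1.3998^0.21 ≈ 1.0732, c_gold = y_gold − 0.161·k_gold ≈ 0.8478.
Gain: Δc = 0.8478 − 0.7484 ≈ 0.0994.

Δc ≈ 0.0994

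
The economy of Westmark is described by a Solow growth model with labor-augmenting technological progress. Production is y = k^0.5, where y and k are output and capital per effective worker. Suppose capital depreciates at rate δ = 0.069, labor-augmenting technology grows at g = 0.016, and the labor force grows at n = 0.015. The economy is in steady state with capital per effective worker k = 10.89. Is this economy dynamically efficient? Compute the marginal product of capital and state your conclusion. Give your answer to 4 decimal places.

Capital per effective worker breaks even when investment replaces (n + g + δ)·k; here n + g + δ = 0.1.
MPK = 0.5·k^(0.5−1) = 0.5·10.89^(-0.5) ≈ 0.1515.
MPK > 0.1, so the economy is dynamically efficient (under-saving).

dynamically efficient; MPK ≈ 0.1515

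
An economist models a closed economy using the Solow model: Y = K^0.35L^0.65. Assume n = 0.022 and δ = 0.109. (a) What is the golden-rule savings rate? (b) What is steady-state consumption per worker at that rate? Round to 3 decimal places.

(a) s_gold = 0.350; (b) c_gold ≈ 1.103

n + δ = 0.022 + 0.109 = 0.131.
For Cobb-Douglas, s_gold equals capital's share: s_gold = 0.35.
Golden rule sets MPK = n+δ: 0.35·k^(0.35−1) = 0.131, so k_gold = (0.35/0.131)^(1/0.65) ≈ 4.5353.
y_gold = 4.5353^0.35 ≈ 1.6975; c_gold = (1−0.35)·y_gold ≈ 1.1034.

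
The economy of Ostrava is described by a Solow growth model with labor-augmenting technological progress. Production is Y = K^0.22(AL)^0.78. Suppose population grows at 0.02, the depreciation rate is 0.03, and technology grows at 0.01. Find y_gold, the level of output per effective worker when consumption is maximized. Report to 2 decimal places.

y_gold ≈ 1.44

n + g + δ = 0.02 + 0.01 + 0.03 = 0.06.
Golden rule sets MPK = n+g+δ: 0.22·k^(0.22−1) = 0.06, so k_gold = (0.22/0.06)^(1/0.78) ≈ 5.2896.
Output: y_gold = k_gold^0.22 = 5.2896^0.22 ≈ 1.4426.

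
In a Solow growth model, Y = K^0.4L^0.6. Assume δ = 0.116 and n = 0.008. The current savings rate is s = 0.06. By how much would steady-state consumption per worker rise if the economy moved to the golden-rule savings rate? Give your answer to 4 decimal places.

Δc ≈ 0.7306

Capital per worker breaks even when investment replaces (n + δ)·k; here n + δ = 0.124.
Current steady state (s = 0.06): k* = (0.06/0.124)^(1/0.6) ≈ 0.2982, y* = 0.2982^0.4 ≈ 0.6163, c* = (1−0.06)·0.6163 ≈ 0.5794.
Maximizing c = f(k) − (n+δ)·k gives f'(k) = n+δ, i.e. 0.4·k^(0.4−1) = 0.124, so k_gold = (0.4/0.124)^(1/0.6) ≈ 7.0426.
y_gold = 7.0426^0.4 ≈ 2.1832, c_gold = y_gold − 0.124·k_gold ≈ 1.3099.
Gain: Δc = 1.3099 − 0.5794 ≈ 0.7306.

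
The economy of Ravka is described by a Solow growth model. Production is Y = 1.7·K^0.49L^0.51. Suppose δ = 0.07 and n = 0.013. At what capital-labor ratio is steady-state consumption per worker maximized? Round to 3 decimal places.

k_gold ≈ 92.015

The effective depreciation rate is n + δ = 0.013 + 0.07 = 0.083.
At the golden rule the marginal product of capital equals n+δ: 0.49·1.7·k^(0.49−1) = 0.083. Solving, k_gold = (0.49·1.7/0.083)^(1/0.51) ≈ 92.0146.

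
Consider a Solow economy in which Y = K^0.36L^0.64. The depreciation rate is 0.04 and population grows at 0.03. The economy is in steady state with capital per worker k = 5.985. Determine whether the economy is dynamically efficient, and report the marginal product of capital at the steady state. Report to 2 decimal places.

dynamically efficient; MPK ≈ 0.11

Break-even investment rate: n + δ = 0.03 + 0.04 = 0.07.
MPK = 0.36·k^(0.36−1) = 0.36·5.985^(-0.64) ≈ 0.1145.
MPK > 0.07, so the economy is dynamically efficient (under-saving).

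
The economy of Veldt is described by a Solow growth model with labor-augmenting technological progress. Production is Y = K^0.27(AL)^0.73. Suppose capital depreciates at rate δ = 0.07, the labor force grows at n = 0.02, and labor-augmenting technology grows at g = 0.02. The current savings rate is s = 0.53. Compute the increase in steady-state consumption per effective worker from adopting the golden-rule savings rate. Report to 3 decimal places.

Δc ≈ 0.177

The effective depreciation rate is n + g + δ = 0.02 + 0.02 + 0.07 = 0.11.
Current steady state (s = 0.53): k* = (0.53/0.11)^(1/0.73) ≈ 8.6190, y* = 8.6190^0.27 ≈ 1.7888, c* = (1−0.53)·1.7888 ≈ 0.8408.
Setting f'(k) = n+g+δ gives 0.27·k^(0.27−1) = 0.11, hence k_gold = (0.27/0.11)^(1/0.73) ≈ 3.4214.
y_gold = 3.4214^0.27 ≈ 1.3939, c_gold = y_gold − 0.11·k_gold ≈ 1.0176.
Gain: Δc = 1.0176 − 0.8408 ≈ 0.1768.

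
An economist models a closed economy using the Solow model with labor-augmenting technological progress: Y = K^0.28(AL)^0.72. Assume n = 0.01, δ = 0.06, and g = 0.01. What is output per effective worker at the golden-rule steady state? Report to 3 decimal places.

The effective depreciation rate is n + g + δ = 0.01 + 0.01 + 0.06 = 0.08.
Setting f'(k) = n+g+δ gives 0.28·k^(0.28−1) = 0.08, hence k_gold = (0.28/0.08)^(1/0.72) ≈ 5.6971.
Output: y_gold = k_gold^0.28 = 5.6971^0.28 ≈ 1.6277.

y_gold ≈ 1.628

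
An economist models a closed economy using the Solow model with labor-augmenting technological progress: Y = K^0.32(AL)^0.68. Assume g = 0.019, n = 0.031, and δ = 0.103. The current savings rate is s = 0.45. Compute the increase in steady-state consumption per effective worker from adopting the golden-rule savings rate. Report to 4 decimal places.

n + g + δ = 0.031 + 0.019 + 0.103 = 0.153.
Current steady state (s = 0.45): k* = (0.45/0.153)^(1/0.68) ≈ 4.8865, y* = 4.8865^0.32 ≈ 1.6614, c* = (1−0.45)·1.6614 ≈ 0.9138.
At the golden rule the marginal product of capital equals n+g+δ: 0.32·k^(0.32−1) = 0.153. Solving, k_gold = (0.32/0.153)^(1/0.68) ≈ 2.9598.
y_gold = 2.9598^0.32 ≈ 1.4152, c_gold = y_gold − 0.153·k_gold ≈ 0.9623.
Gain: Δc = 0.9623 − 0.9138 ≈ 0.0485.

Δc ≈ 0.0485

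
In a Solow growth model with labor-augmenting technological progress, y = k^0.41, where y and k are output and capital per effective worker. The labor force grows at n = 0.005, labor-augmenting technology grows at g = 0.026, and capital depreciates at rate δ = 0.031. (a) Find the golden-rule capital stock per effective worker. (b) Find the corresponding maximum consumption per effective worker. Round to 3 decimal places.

(a) k_gold ≈ 24.575; (b) c_gold ≈ 2.193

n + g + δ = 0.005 + 0.026 + 0.031 = 0.062.
At the golden rule the marginal product of capital equals n+g+δ: 0.41·k^(0.41−1) = 0.062. Solving, k_gold = (0.41/0.062)^(1/0.59) ≈ 24.5751.
y_gold = 24.5751^0.41 ≈ 3.7162; c_gold = y_gold − 0.062·k_gold ≈ 2.1926.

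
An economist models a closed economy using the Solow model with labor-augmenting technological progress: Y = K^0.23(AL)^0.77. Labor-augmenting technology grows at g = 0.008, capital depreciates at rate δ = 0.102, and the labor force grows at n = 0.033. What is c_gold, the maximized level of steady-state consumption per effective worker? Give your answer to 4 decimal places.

Break-even investment rate: n + g + δ = 0.033 + 0.008 + 0.102 = 0.143.
Golden rule sets MPK = n+g+δ: 0.23·k^(0.23−1) = 0.143, so k_gold = (0.23/0.143)^(1/0.77) ≈ 1.8537.
y_gold = 1.8537^0.23 ≈ 1.1525.
c_gold = y_gold − (n+g+δ)·k_gold = 1.1525 − 0.143·1.8537 ≈ 0.8874.

c_gold ≈ 0.8874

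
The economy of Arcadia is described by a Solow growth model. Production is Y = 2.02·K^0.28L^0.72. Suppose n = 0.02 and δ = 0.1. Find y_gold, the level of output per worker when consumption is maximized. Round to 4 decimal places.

y_gold ≈ 3.6915

n + δ = 0.02 + 0.1 = 0.12.
At the golden rule the marginal product of capital equals n+δ: 0.28·2.02·k^(0.28−1) = 0.12. Solving, k_gold = (0.28·2.02/0.12)^(1/0.72) ≈ 8.6135.
Output: y_gold = 2.02·k_gold^0.28 = 2.02·8.6135^0.28 ≈ 3.6915.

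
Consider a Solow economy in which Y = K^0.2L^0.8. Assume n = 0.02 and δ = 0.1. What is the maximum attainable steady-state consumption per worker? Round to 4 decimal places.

c_gold ≈ 0.9090

The effective depreciation rate is n + δ = 0.02 + 0.1 = 0.12.
Maximizing c = f(k) − (n+δ)·k gives f'(k) = n+δ, i.e. 0.2·k^(0.2−1) = 0.12, so k_gold = (0.2/0.12)^(1/0.8) ≈ 1.8937.
y_gold = 1.8937^0.2 ≈ 1.1362.
c_gold = y_gold − (n+δ)·k_gold = 1.1362 − 0.12·1.8937 ≈ 0.9090.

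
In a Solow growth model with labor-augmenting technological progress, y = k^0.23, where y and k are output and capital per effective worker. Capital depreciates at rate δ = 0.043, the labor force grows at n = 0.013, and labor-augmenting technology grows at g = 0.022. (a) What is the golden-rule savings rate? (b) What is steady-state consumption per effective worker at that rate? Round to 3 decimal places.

n + g + δ = 0.013 + 0.022 + 0.043 = 0.078.
For Cobb-Douglas, s_gold equals capital's share: s_gold = 0.23.
Setting f'(k) = n+g+δ gives 0.23·k^(0.23−1) = 0.078, hence k_gold = (0.23/0.078)^(1/0.77) ≈ 4.0730.
y_gold = 4.0730^0.23 ≈ 1.3813; c_gold = (1−0.23)·y_gold ≈ 1.0636.

(a) s_gold = 0.230; (b) c_gold ≈ 1.064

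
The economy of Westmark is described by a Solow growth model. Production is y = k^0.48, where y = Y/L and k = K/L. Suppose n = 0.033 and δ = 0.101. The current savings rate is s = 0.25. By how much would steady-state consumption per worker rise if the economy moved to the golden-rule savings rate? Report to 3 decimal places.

Δc ≈ 0.355

Capital per worker breaks even when investment replaces (n + δ)·k; here n + δ = 0.134.
Current steady state (s = 0.25): k* = (0.25/0.134)^(1/0.52) ≈ 3.3177, y* = 3.3177^0.48 ≈ 1.7783, c* = (1−0.25)·1.7783 ≈ 1.3337.
Setting f'(k) = n+δ gives 0.48·k^(0.48−1) = 0.134, hence k_gold = (0.48/0.134)^(1/0.52) ≈ 11.6318.
y_gold = 11.6318^0.48 ≈ 3.2472, c_gold = y_gold − 0.134·k_gold ≈ 1.6885.
Gain: Δc = 1.6885 − 1.3337 ≈ 0.3548.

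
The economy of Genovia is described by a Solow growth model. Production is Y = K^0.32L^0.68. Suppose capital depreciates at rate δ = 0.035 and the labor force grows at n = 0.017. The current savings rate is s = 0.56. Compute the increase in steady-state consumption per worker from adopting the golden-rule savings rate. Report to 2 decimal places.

Capital per worker breaks even when investment replaces (n + δ)·k; here n + δ = 0.052.
Current steady state (s = 0.56): k* = (0.56/0.052)^(1/0.68) ≈ 32.9548, y* = 32.9548^0.32 ≈ 3.0601, c* = (1−0.56)·3.0601 ≈ 1.3464.
At the golden rule the marginal product of capital equals n+δ: 0.32·k^(0.32−1) = 0.052. Solving, k_gold = (0.32/0.052)^(1/0.68) ≈ 14.4714.
y_gold = 14.4714^0.32 ≈ 2.3516, c_gold = y_gold − 0.052·k_gold ≈ 1.5991.
Gain: Δc = 1.5991 − 1.3464 ≈ 0.2526.

Δc ≈ 0.25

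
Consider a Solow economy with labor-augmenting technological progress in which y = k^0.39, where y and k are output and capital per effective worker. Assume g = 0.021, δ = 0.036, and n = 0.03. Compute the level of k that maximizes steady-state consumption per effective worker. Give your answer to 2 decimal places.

n + g + δ = 0.03 + 0.021 + 0.036 = 0.087.
Setting f'(k) = n+g+δ gives 0.39·k^(0.39−1) = 0.087, hence k_gold = (0.39/0.087)^(1/0.61) ≈ 11.6979.

k_gold ≈ 11.70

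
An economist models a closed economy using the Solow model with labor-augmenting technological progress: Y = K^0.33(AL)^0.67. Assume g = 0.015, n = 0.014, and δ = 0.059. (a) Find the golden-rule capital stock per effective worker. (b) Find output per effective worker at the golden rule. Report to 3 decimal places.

n + g + δ = 0.014 + 0.015 + 0.059 = 0.088.
Setting f'(k) = n+g+δ gives 0.33·k^(0.33−1) = 0.088, hence k_gold = (0.33/0.088)^(1/0.67) ≈ 7.1906.
y_gold = 7.1906^0.33 ≈ 1.9175.

(a) k_gold ≈ 7.191; (b) y_gold ≈ 1.917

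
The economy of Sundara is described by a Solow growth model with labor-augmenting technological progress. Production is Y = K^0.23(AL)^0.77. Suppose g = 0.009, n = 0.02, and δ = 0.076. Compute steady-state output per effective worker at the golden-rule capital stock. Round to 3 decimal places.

y_gold ≈ 1.264

Capital per effective worker breaks even when investment replaces (n + g + δ)·k; here n + g + δ = 0.105.
At the golden rule the marginal product of capital equals n+g+δ: 0.23·k^(0.23−1) = 0.105. Solving, k_gold = (0.23/0.105)^(1/0.77) ≈ 2.7686.
Output: y_gold = k_gold^0.23 = 2.7686^0.23 ≈ 1.2639.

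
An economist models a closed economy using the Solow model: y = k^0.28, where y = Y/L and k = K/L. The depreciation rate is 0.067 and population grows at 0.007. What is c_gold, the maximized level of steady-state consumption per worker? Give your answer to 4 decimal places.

c_gold ≈ 1.2080

Capital per worker breaks even when investment replaces (n + δ)·k; here n + δ = 0.074.
Setting f'(k) = n+δ gives 0.28·k^(0.28−1) = 0.074, hence k_gold = (0.28/0.074)^(1/0.72) ≈ 6.3486.
y_gold = 6.3486^0.28 ≈ 1.6778.
c_gold = y_gold − (n+δ)·k_gold = 1.6778 − 0.074·6.3486 ≈ 1.2080.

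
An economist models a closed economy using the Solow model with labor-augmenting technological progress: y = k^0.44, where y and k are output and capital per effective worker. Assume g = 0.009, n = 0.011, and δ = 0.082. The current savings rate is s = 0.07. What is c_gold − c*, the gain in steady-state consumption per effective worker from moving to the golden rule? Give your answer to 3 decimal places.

Δc ≈ 1.074

Capital per effective worker breaks even when investment replaces (n + g + δ)·k; here n + g + δ = 0.102.
Current steady state (s = 0.07): k* = (0.07/0.102)^(1/0.56) ≈ 0.5105, y* = 0.5105^0.44 ≈ 0.7439, c* = (1−0.07)·0.7439 ≈ 0.6919.
Maximizing c = f(k) − (n+g+δ)·k gives f'(k) = n+g+δ, i.e. 0.44·k^(0.44−1) = 0.102, so k_gold = (0.44/0.102)^(1/0.56) ≈ 13.6040.
y_gold = 13.6040^0.44 ≈ 3.1536, c_gold = y_gold − 0.102·k_gold ≈ 1.7660.
Gain: Δc = 1.7660 − 0.6919 ≈ 1.0742.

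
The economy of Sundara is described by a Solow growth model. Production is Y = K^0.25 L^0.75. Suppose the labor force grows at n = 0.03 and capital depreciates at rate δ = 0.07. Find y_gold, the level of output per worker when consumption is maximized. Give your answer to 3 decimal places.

The effective depreciation rate is n + δ = 0.03 + 0.07 = 0.1.
Setting f'(k) = n+δ gives 0.25·k^(0.25−1) = 0.1, hence k_gold = (0.25/0.1)^(1/0.75) ≈ 3.3930.
Output: y_gold = k_gold^0.25 = 3.3930^0.25 ≈ 1.3572.

y_gold ≈ 1.357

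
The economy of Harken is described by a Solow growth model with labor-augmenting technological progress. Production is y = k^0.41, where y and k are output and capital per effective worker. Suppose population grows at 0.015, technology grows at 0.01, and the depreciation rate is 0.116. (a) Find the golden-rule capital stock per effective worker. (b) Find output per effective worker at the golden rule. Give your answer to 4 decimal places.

n + g + δ = 0.015 + 0.01 + 0.116 = 0.141.
Maximizing c = f(k) − (n+g+δ)·k gives f'(k) = n+g+δ, i.e. 0.41·k^(0.41−1) = 0.141, so k_gold = (0.41/0.141)^(1/0.59) ≈ 6.1052.
y_gold = 6.1052^0.41 ≈ 2.0996.

(a) k_gold ≈ 6.1052; (b) y_gold ≈ 2.0996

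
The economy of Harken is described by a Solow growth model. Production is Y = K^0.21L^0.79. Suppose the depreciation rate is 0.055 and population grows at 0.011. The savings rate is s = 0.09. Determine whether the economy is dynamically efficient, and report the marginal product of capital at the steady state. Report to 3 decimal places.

dynamically efficient; MPK ≈ 0.154

Capital per worker breaks even when investment replaces (n + δ)·k; here n + δ = 0.066.
Steady-state k*: s·k^0.21 = 0.066·k gives k* = (0.09/0.066)^(1/0.79) ≈ 1.4808.
MPK = 0.21·1.4808^(-0.79) ≈ 0.1540.
MPK > n+δ = 0.066, so the economy is dynamically efficient (under-saving).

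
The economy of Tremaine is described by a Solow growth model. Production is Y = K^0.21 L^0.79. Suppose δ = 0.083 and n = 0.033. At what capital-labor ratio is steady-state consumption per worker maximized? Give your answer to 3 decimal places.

k_gold ≈ 2.120

Break-even investment rate: n + δ = 0.033 + 0.083 = 0.116.
Golden rule sets MPK = n+δ: 0.21·k^(0.21−1) = 0.116, so k_gold = (0.21/0.116)^(1/0.79) ≈ 2.1197.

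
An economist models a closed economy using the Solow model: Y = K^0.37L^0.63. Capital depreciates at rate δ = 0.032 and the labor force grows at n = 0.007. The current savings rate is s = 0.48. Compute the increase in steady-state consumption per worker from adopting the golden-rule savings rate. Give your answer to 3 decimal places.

Δc ≈ 0.090

Break-even investment rate: n + δ = 0.007 + 0.032 = 0.039.
Current steady state (s = 0.48): k* = (0.48/0.039)^(1/0.63) ≈ 53.7575, y* = 53.7575^0.37 ≈ 4.3678, c* = (1−0.48)·4.3678 ≈ 2.2713.
Setting f'(k) = n+δ gives 0.37·k^(0.37−1) = 0.039, hence k_gold = (0.37/0.039)^(1/0.63) ≈ 35.5641.
y_gold = 35.5641^0.37 ≈ 3.7486, c_gold = y_gold − 0.039·k_gold ≈ 2.3616.
Gain: Δc = 2.3616 − 2.2713 ≈ 0.0904.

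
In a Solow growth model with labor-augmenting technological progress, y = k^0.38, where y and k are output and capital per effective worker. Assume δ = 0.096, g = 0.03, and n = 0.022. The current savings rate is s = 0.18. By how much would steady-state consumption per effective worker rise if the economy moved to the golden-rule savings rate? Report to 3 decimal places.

Δc ≈ 0.181

n + g + δ = 0.022 + 0.03 + 0.096 = 0.148.
Current steady state (s = 0.18): k* = (0.18/0.148)^(1/0.62) ≈ 1.3712, y* = 1.3712^0.38 ≈ 1.1275, c* = (1−0.18)·1.1275 ≈ 0.9245.
Golden rule sets MPK = n+g+δ: 0.38·k^(0.38−1) = 0.148, so k_gold = (0.38/0.148)^(1/0.62) ≈ 4.5763.
y_gold = 4.5763^0.38 ≈ 1.7824, c_gold = y_gold − 0.148·k_gold ≈ 1.1051.
Gain: Δc = 1.1051 − 0.9245 ≈ 0.1805.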